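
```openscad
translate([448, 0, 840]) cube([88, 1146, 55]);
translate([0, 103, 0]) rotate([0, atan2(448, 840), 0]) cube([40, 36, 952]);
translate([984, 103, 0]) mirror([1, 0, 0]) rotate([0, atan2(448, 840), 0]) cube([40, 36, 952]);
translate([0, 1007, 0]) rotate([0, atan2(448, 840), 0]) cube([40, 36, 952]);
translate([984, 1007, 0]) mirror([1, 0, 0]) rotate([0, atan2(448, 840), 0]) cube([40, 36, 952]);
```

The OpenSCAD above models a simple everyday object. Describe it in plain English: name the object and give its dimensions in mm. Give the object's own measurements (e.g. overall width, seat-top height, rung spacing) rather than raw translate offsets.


A sawhorse. A 88×1146×55 mm beam (x, y, z) sits on two A-frame leg pairs. Each pair is two raked legs of 40×36 mm section (36 mm along y) splaying symmetrically in x. Each leg rises 840 mm vertically over 448 mm of horizontal reach and is 952 mm long along its own axis. Every leg's outer bottom edge rests on the floor and its outer top edge meets a bottom edge of the beam — the left legs (tilting toward +x) meet the beam's −x bottom edge, the right legs (their mirror images, tilting toward −x) meet its +x bottom edge — so the leg tops tuck under the beam, the beam's underside is 840 mm above the floor, and the feet are 984 mm apart outside-to-outside with the beam centred between them. The two leg pairs are set in 103 mm from either end of the beam.


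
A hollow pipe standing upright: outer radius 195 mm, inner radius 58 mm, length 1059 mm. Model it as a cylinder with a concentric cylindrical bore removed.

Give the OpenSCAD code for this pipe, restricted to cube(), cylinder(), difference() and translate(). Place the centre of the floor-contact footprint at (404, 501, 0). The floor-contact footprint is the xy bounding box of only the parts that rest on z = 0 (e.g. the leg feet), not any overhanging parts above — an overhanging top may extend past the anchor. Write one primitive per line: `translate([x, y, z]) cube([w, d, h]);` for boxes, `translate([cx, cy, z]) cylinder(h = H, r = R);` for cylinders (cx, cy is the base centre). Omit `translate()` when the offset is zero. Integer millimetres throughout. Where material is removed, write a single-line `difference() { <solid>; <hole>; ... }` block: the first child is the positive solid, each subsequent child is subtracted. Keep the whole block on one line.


difference() { translate([404, 501, 0]) cylinder(h = 1059, r = 195); translate([404, 501, 0]) cylinder(h = 1059, r = 58); }


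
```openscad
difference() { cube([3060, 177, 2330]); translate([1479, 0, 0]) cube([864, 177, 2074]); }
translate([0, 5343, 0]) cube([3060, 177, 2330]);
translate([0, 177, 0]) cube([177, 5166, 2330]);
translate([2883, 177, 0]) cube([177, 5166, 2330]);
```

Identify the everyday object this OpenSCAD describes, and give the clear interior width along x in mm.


A single room. The interior width is 2706 mm.

Four walls enclosing a rectangle with a door in the front wall — a room. Outside width 3060 minus two 177 mm walls gives 2706 mm.


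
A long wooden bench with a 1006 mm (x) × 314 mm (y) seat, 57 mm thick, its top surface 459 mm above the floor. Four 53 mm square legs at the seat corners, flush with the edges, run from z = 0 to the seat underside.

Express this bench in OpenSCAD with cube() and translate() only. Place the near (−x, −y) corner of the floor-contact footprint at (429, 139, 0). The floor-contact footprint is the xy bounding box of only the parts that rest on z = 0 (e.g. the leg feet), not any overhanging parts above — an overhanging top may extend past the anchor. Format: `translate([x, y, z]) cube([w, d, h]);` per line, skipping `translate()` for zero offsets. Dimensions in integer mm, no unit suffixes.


translate([429, 139, 402]) cube([1006, 314, 57]);
translate([429, 139, 0]) cube([53, 53, 402]);
translate([429, 400, 0]) cube([53, 53, 402]);
translate([1382, 139, 0]) cube([53, 53, 402]);
translate([1382, 400, 0]) cube([53, 53, 402]);


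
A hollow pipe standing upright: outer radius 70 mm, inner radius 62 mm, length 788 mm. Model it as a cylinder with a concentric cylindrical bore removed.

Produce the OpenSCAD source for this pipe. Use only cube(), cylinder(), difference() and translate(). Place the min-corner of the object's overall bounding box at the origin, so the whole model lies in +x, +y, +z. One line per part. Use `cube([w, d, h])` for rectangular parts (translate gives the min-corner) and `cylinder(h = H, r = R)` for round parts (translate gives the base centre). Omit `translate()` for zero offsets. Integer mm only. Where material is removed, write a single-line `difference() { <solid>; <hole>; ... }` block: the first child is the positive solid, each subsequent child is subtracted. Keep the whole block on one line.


difference() { translate([70, 70, 0]) cylinder(h = 788, r = 70); translate([70, 70, 0]) cylinder(h = 788, r = 62); }


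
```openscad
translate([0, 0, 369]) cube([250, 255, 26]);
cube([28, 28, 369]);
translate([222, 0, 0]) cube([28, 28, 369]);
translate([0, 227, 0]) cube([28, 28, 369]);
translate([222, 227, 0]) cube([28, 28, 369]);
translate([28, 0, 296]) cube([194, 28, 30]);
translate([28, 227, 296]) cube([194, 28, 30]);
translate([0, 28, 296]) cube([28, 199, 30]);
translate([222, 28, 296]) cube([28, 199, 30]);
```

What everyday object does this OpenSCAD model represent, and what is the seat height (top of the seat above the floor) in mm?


A stool. The seat height is 395 mm.

A 250×255×26 slab at z = 369 on four corner posts — a stool. The seat top is 369 + 26 = 395 mm.


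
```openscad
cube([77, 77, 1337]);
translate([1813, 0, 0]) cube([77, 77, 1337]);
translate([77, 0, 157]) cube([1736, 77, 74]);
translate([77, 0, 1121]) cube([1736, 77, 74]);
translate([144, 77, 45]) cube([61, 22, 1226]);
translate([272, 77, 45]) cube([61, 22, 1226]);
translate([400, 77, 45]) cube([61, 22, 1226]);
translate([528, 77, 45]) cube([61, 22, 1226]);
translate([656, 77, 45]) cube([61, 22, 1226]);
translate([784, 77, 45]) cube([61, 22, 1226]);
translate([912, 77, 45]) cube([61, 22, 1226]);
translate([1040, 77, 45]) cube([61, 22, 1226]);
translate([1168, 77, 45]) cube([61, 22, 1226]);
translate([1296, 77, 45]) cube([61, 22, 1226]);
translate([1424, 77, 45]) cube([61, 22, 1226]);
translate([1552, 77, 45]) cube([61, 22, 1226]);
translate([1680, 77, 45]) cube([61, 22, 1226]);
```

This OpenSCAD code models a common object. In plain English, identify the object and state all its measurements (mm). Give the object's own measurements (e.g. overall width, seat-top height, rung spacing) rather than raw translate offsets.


A fence section. Two 77×77 mm posts, 1337 mm tall, stand on the floor with a clear span of 1736 mm between their inner faces. Two horizontal rails of 77×74 mm section span the gap between the posts with their undersides at z = 157 mm and z = 1121 mm, flush with the posts' −y face. 13 pickets, each 61 mm wide, 22 mm thick and 1226 mm tall, are fixed to the +y face of the rails with their bottoms at z = 45 mm, spaced across the span with a 67 mm gap after the −x post and between neighbouring pickets, with 72 mm left before the +x post.


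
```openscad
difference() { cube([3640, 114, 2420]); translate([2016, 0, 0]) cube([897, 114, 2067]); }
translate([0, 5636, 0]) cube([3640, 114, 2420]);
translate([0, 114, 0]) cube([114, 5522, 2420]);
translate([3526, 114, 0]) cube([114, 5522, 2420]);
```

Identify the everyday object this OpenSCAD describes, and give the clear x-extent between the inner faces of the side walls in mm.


A single room. The interior width is 3412 mm.

Four walls enclosing a rectangle with a door in the front wall — a room. Outside width 3640 minus two 114 mm walls gives 3412 mm.


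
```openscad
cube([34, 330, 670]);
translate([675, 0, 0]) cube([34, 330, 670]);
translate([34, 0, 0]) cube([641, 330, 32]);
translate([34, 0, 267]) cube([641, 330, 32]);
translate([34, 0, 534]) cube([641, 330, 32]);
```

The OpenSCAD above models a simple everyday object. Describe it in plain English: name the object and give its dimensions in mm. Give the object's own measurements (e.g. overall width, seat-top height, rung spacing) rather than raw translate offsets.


An open bookshelf. Two side panels, each 34 mm thick, 330 mm deep and 670 mm tall, stand 709 mm apart (outside-to-outside). Between them sit 3 shelves, each 32 mm thick and 330 mm deep, spanning the full gap between the sides. The bottom shelf rests on the floor (its underside at z = 0) and the clear gap between one shelf's top and the next shelf's underside is 235 mm.


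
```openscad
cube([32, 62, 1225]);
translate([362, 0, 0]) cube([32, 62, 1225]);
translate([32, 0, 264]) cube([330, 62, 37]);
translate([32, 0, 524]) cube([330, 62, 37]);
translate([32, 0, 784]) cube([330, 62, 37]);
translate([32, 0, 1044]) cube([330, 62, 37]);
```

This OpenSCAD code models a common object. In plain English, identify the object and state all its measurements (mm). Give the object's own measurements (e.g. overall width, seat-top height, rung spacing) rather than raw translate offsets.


A straight ladder. Two 32×62 mm vertical rails, 1225 mm tall, stand 394 mm apart (outside-to-outside) with their front faces coplanar on the −y side. 4 rungs, each 62 mm deep and 37 mm tall, span between the inner faces of the rails, front faces flush with the rails. The lowest rung's underside is at z = 264 mm and rungs are spaced 260 mm apart (underside to underside).


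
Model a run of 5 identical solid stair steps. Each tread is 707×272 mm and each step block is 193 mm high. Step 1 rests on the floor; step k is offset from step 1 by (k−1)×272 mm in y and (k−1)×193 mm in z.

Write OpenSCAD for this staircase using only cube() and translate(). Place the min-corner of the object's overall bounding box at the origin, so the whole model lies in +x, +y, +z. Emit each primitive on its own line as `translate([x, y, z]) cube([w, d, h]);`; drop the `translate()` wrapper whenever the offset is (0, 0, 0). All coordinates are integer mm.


cube([707, 272, 193]);
translate([0, 272, 193]) cube([707, 272, 193]);
translate([0, 544, 386]) cube([707, 272, 193]);
translate([0, 816, 579]) cube([707, 272, 193]);
translate([0, 1088, 772]) cube([707, 272, 193]);


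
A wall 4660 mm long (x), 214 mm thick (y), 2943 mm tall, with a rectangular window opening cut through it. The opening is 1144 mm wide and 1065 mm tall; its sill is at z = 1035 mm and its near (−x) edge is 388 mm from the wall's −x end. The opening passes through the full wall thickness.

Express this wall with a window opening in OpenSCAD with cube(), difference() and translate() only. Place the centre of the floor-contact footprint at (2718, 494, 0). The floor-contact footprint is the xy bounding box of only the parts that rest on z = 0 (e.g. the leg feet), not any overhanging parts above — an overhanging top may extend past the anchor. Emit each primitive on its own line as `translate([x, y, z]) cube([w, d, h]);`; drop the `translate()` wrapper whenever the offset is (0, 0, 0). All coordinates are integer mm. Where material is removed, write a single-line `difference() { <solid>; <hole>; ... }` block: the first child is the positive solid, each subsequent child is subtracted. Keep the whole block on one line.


difference() { translate([388, 387, 0]) cube([4660, 214, 2943]); translate([776, 387, 1035]) cube([1144, 214, 1065]); }


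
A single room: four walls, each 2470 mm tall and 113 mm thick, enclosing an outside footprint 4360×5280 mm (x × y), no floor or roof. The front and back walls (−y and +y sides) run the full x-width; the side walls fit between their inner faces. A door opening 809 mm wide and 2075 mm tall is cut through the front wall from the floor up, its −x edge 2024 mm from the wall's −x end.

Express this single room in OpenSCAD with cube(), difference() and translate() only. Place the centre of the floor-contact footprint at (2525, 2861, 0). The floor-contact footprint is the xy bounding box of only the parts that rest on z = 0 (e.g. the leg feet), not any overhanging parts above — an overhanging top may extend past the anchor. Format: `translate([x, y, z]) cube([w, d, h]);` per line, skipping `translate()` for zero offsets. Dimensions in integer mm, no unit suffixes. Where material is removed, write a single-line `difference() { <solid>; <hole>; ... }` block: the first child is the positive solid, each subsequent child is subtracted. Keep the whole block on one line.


difference() { translate([345, 221, 0]) cube([4360, 113, 2470]); translate([2369, 221, 0]) cube([809, 113, 2075]); }
translate([345, 5388, 0]) cube([4360, 113, 2470]);
translate([345, 334, 0]) cube([113, 5054, 2470]);
translate([4592, 334, 0]) cube([113, 5054, 2470]);


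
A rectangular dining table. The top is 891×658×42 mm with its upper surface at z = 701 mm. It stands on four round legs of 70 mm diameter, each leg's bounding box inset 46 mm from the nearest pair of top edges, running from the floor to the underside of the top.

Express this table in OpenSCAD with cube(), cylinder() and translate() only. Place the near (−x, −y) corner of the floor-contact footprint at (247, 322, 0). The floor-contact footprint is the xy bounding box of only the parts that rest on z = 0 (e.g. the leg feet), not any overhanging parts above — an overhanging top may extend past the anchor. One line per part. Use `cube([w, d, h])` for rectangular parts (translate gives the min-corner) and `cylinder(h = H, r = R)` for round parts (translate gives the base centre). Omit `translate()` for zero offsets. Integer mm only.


translate([201, 276, 659]) cube([891, 658, 42]);
translate([282, 357, 0]) cylinder(h = 659, r = 35);
translate([1011, 357, 0]) cylinder(h = 659, r = 35);
translate([282, 853, 0]) cylinder(h = 659, r = 35);
translate([1011, 853, 0]) cylinder(h = 659, r = 35);


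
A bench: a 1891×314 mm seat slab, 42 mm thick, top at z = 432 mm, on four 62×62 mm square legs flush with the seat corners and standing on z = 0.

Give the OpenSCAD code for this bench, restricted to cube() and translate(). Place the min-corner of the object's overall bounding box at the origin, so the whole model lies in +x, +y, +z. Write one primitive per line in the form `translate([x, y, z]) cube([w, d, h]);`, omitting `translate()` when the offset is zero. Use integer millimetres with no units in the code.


translate([0, 0, 390]) cube([1891, 314, 42]);
cube([62, 62, 390]);
translate([0, 252, 0]) cube([62, 62, 390]);
translate([1829, 0, 0]) cube([62, 62, 390]);
translate([1829, 252, 0]) cube([62, 62, 390]);


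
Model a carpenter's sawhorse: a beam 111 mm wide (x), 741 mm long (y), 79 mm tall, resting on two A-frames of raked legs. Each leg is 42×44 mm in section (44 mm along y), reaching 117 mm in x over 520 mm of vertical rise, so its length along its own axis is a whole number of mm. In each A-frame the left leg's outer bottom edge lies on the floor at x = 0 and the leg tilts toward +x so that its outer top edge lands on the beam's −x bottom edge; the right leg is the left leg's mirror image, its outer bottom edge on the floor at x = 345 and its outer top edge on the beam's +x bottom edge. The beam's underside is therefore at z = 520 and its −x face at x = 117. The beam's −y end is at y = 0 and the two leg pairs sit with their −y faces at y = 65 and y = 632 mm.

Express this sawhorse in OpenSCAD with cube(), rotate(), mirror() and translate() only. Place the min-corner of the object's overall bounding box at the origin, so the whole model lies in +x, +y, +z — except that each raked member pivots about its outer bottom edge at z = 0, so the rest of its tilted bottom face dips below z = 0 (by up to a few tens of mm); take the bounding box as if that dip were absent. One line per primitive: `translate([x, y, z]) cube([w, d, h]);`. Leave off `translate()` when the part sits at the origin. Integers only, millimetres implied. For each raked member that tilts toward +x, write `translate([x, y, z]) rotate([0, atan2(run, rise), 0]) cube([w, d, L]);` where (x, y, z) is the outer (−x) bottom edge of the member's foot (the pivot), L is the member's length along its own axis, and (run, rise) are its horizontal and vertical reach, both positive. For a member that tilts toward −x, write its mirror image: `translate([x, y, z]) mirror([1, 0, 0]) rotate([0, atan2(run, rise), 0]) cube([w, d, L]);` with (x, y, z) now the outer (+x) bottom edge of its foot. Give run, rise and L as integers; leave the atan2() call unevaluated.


// leg length = √(117² + 520²) = 533
// right-leg outer foot x = 2·117 + 111 = 345
// beam min-corner = (117, 0, 520)
translate([117, 0, 520]) cube([111, 741, 79]);
translate([0, 65, 0]) rotate([0, atan2(117, 520), 0]) cube([42, 44, 533]);
translate([345, 65, 0]) mirror([1, 0, 0]) rotate([0, atan2(117, 520), 0]) cube([42, 44, 533]);
translate([0, 632, 0]) rotate([0, atan2(117, 520), 0]) cube([42, 44, 533]);
translate([345, 632, 0]) mirror([1, 0, 0]) rotate([0, atan2(117, 520), 0]) cube([42, 44, 533]);


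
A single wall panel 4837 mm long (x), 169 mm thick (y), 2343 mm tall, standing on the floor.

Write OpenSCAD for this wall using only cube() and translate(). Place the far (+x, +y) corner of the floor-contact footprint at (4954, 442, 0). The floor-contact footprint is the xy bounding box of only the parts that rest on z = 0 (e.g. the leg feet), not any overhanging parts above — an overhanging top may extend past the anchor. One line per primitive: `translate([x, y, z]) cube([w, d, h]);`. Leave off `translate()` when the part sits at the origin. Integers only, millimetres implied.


translate([117, 273, 0]) cube([4837, 169, 2343]);


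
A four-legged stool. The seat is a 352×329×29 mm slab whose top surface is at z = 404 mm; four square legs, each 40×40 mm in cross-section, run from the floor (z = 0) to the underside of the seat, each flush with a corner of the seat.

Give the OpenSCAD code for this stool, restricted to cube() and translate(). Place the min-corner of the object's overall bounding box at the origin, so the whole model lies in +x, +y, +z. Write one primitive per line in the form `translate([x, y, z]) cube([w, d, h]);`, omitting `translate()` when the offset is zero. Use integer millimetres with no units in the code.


translate([0, 0, 375]) cube([352, 329, 29]);
cube([40, 40, 375]);
translate([312, 0, 0]) cube([40, 40, 375]);
translate([0, 289, 0]) cube([40, 40, 375]);
translate([312, 289, 0]) cube([40, 40, 375]);


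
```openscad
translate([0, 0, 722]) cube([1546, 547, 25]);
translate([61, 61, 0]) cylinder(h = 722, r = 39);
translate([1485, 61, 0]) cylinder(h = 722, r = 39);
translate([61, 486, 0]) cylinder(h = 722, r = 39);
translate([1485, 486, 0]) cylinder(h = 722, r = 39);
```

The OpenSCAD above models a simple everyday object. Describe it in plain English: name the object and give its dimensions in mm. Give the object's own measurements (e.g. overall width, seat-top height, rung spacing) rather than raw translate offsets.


A table: top 1546 mm (x) × 547 mm (y), 25 mm thick, upper face at z = 747 mm, on four round legs of 78 mm diameter, each leg's bounding box inset 22 mm from the nearest pair of top edges from z = 0 to the bottom of the top.


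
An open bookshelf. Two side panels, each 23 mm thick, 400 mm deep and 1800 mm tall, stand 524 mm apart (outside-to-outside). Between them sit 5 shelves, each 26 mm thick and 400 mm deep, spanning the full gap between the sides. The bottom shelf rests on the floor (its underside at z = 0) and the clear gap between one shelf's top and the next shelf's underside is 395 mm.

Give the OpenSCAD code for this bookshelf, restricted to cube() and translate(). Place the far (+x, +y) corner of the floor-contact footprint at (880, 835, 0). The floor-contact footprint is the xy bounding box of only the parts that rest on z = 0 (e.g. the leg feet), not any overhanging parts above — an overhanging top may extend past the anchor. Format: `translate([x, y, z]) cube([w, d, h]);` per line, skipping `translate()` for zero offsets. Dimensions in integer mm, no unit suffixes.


translate([356, 435, 0]) cube([23, 400, 1800]);
translate([857, 435, 0]) cube([23, 400, 1800]);
translate([379, 435, 0]) cube([478, 400, 26]);
translate([379, 435, 421]) cube([478, 400, 26]);
translate([379, 435, 842]) cube([478, 400, 26]);
translate([379, 435, 1263]) cube([478, 400, 26]);
translate([379, 435, 1684]) cube([478, 400, 26]);


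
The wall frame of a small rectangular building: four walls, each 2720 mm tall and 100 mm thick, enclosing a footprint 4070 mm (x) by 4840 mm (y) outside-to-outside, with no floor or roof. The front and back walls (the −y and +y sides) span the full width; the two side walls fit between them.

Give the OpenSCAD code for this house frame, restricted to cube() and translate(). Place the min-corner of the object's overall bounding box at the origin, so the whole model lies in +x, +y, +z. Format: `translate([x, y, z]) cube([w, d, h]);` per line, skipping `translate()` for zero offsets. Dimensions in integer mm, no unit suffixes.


cube([4070, 100, 2720]);
translate([0, 4740, 0]) cube([4070, 100, 2720]);
translate([0, 100, 0]) cube([100, 4640, 2720]);
translate([3970, 100, 0]) cube([100, 4640, 2720]);


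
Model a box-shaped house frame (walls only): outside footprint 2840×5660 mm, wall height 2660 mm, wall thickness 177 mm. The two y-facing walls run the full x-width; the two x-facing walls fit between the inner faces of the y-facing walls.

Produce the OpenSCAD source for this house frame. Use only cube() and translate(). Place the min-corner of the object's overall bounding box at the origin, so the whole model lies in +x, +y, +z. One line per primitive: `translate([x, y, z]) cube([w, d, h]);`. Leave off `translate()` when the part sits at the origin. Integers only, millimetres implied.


cube([2840, 177, 2660]);
translate([0, 5483, 0]) cube([2840, 177, 2660]);
translate([0, 177, 0]) cube([177, 5306, 2660]);
translate([2663, 177, 0]) cube([177, 5306, 2660]);


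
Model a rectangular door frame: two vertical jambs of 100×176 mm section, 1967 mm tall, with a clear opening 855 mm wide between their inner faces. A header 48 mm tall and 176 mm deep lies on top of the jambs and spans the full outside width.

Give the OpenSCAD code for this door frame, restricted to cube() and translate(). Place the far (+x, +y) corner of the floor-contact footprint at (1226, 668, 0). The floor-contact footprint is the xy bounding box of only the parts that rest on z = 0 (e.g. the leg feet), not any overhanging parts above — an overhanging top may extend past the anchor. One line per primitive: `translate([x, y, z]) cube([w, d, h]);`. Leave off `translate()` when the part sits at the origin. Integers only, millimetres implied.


translate([171, 492, 0]) cube([100, 176, 1967]);
translate([1126, 492, 0]) cube([100, 176, 1967]);
translate([171, 492, 1967]) cube([1055, 176, 48]);


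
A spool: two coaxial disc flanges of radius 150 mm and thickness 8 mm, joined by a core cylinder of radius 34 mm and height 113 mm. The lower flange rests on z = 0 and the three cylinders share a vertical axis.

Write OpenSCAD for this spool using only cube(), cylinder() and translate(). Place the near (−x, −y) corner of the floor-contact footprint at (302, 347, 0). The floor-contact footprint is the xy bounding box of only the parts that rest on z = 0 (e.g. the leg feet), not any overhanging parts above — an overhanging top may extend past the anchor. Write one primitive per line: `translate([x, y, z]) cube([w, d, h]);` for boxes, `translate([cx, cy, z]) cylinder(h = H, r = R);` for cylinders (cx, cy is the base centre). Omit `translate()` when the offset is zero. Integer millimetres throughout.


translate([452, 497, 0]) cylinder(h = 8, r = 150);
translate([452, 497, 8]) cylinder(h = 113, r = 34);
translate([452, 497, 121]) cylinder(h = 8, r = 150);


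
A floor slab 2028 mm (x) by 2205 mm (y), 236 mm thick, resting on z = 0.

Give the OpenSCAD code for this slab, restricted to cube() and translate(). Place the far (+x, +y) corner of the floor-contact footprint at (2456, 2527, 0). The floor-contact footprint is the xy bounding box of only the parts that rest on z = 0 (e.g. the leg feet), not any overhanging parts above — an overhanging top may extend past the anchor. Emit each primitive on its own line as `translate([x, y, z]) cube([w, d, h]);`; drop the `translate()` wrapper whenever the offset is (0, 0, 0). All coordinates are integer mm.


translate([428, 322, 0]) cube([2028, 2205, 236]);


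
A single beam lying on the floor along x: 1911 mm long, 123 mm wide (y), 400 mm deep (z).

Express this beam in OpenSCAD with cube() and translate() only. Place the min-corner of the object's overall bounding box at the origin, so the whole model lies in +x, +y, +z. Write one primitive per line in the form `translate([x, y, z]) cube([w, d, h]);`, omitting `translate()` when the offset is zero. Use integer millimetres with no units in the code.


cube([1911, 123, 400]);


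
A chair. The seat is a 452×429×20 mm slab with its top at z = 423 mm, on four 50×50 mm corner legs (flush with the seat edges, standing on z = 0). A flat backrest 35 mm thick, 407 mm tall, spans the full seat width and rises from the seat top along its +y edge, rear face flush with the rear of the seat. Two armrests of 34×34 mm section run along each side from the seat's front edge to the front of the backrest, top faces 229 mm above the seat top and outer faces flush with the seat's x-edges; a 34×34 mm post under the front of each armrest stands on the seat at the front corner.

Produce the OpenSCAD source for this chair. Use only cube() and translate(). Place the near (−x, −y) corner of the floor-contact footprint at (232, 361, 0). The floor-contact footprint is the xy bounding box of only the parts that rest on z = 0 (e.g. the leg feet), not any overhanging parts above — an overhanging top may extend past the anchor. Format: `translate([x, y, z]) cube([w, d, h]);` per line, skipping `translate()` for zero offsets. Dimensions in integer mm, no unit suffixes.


translate([232, 361, 403]) cube([452, 429, 20]);
translate([232, 361, 0]) cube([50, 50, 403]);
translate([634, 361, 0]) cube([50, 50, 403]);
translate([232, 740, 0]) cube([50, 50, 403]);
translate([634, 740, 0]) cube([50, 50, 403]);
translate([232, 755, 423]) cube([452, 35, 407]);
translate([232, 361, 618]) cube([34, 394, 34]);
translate([650, 361, 618]) cube([34, 394, 34]);
translate([232, 361, 423]) cube([34, 34, 195]);
translate([650, 361, 423]) cube([34, 34, 195]);


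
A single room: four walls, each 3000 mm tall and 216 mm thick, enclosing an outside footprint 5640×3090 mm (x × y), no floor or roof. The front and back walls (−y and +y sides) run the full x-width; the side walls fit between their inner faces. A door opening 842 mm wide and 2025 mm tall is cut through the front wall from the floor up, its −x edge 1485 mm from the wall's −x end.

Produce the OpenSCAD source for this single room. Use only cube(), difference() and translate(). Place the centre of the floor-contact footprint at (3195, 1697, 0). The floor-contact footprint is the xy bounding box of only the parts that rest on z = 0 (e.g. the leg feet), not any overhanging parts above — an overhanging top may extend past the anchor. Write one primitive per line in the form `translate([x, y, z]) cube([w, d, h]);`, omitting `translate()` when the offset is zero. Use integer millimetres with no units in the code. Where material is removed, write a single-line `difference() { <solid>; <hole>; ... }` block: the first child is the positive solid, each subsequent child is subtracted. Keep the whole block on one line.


difference() { translate([375, 152, 0]) cube([5640, 216, 3000]); translate([1860, 152, 0]) cube([842, 216, 2025]); }
translate([375, 3026, 0]) cube([5640, 216, 3000]);
translate([375, 368, 0]) cube([216, 2658, 3000]);
translate([5799, 368, 0]) cube([216, 2658, 3000]);


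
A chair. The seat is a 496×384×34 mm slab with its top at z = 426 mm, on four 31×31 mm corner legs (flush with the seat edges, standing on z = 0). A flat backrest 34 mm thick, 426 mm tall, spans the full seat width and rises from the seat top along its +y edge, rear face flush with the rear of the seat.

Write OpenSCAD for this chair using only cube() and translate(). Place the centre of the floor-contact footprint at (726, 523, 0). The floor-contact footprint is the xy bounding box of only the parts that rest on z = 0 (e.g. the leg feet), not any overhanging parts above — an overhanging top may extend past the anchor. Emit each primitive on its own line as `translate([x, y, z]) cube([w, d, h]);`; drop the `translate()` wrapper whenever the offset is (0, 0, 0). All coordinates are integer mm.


// leg_h = 426 - 34 = 392
translate([478, 331, 392]) cube([496, 384, 34]);
translate([478, 331, 0]) cube([31, 31, 392]);
translate([943, 331, 0]) cube([31, 31, 392]);
translate([478, 684, 0]) cube([31, 31, 392]);
translate([943, 684, 0]) cube([31, 31, 392]);
translate([478, 681, 426]) cube([496, 34, 426]);


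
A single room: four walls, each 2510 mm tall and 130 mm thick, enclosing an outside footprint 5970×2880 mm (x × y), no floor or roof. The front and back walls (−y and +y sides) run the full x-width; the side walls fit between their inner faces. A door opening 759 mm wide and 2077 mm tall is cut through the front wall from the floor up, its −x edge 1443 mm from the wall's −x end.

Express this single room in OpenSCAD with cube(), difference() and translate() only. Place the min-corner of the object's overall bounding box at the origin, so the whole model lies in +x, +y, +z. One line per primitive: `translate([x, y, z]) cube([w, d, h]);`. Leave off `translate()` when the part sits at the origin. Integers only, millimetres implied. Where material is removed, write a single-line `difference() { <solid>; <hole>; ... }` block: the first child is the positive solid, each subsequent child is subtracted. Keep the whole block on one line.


difference() { cube([5970, 130, 2510]); translate([1443, 0, 0]) cube([759, 130, 2077]); }
translate([0, 2750, 0]) cube([5970, 130, 2510]);
translate([0, 130, 0]) cube([130, 2620, 2510]);
translate([5840, 130, 0]) cube([130, 2620, 2510]);


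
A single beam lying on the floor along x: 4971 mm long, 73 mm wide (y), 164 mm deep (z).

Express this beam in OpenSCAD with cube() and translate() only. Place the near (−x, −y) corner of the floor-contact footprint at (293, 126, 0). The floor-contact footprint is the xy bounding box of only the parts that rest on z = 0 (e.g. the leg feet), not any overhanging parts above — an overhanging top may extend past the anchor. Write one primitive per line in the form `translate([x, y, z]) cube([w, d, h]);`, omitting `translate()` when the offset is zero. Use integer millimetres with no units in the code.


translate([293, 126, 0]) cube([4971, 73, 164]);


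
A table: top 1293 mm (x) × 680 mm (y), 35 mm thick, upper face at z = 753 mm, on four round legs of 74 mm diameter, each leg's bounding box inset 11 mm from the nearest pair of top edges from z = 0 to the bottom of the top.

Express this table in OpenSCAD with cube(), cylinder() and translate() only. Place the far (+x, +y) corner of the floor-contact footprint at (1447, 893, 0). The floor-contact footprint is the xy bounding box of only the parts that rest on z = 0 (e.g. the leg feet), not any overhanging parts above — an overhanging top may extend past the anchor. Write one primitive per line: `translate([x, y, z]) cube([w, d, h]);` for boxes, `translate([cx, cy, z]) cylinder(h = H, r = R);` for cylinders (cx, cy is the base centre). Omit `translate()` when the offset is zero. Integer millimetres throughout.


translate([165, 224, 718]) cube([1293, 680, 35]);
translate([213, 272, 0]) cylinder(h = 718, r = 37);
translate([1410, 272, 0]) cylinder(h = 718, r = 37);
translate([213, 856, 0]) cylinder(h = 718, r = 37);
translate([1410, 856, 0]) cylinder(h = 718, r = 37);


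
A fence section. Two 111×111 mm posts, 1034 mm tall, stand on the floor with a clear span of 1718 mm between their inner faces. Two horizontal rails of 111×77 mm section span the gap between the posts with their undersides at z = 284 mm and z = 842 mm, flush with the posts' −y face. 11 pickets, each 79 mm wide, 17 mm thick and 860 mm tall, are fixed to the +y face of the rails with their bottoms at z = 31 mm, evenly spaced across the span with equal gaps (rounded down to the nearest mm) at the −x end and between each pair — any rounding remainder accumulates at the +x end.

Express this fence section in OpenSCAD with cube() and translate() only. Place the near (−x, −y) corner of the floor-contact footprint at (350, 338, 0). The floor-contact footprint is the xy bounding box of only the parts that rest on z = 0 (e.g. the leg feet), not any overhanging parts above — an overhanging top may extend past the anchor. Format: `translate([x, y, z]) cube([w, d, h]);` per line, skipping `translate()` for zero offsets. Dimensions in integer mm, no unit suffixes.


translate([350, 338, 0]) cube([111, 111, 1034]);
translate([2179, 338, 0]) cube([111, 111, 1034]);
translate([461, 338, 284]) cube([1718, 111, 77]);
translate([461, 338, 842]) cube([1718, 111, 77]);
translate([531, 449, 31]) cube([79, 17, 860]);
translate([680, 449, 31]) cube([79, 17, 860]);
translate([829, 449, 31]) cube([79, 17, 860]);
translate([978, 449, 31]) cube([79, 17, 860]);
translate([1127, 449, 31]) cube([79, 17, 860]);
translate([1276, 449, 31]) cube([79, 17, 860]);
translate([1425, 449, 31]) cube([79, 17, 860]);
translate([1574, 449, 31]) cube([79, 17, 860]);
translate([1723, 449, 31]) cube([79, 17, 860]);
translate([1872, 449, 31]) cube([79, 17, 860]);
translate([2021, 449, 31]) cube([79, 17, 860]);


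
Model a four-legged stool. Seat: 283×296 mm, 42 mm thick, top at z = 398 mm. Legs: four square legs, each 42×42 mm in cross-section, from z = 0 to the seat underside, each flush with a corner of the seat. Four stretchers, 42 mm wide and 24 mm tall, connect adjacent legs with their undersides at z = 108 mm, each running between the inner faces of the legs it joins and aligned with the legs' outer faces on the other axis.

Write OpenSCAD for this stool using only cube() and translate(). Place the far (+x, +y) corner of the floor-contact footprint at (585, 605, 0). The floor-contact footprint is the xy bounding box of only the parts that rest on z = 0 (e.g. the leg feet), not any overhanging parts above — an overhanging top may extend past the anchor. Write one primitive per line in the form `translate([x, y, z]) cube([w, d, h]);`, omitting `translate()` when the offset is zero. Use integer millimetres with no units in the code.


translate([302, 309, 356]) cube([283, 296, 42]);
translate([302, 309, 0]) cube([42, 42, 356]);
translate([543, 309, 0]) cube([42, 42, 356]);
translate([302, 563, 0]) cube([42, 42, 356]);
translate([543, 563, 0]) cube([42, 42, 356]);
translate([344, 309, 108]) cube([199, 42, 24]);
translate([344, 563, 108]) cube([199, 42, 24]);
translate([302, 351, 108]) cube([42, 212, 24]);
translate([543, 351, 108]) cube([42, 212, 24]);


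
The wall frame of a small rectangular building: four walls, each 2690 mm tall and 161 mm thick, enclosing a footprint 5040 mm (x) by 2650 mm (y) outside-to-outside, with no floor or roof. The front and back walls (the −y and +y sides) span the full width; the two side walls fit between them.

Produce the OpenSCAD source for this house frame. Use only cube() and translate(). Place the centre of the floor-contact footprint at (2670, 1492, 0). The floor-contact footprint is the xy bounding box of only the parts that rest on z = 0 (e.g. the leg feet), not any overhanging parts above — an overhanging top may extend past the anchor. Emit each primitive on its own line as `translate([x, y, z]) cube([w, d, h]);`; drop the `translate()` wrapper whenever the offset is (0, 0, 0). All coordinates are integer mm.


translate([150, 167, 0]) cube([5040, 161, 2690]);
translate([150, 2656, 0]) cube([5040, 161, 2690]);
translate([150, 328, 0]) cube([161, 2328, 2690]);
translate([5029, 328, 0]) cube([161, 2328, 2690]);


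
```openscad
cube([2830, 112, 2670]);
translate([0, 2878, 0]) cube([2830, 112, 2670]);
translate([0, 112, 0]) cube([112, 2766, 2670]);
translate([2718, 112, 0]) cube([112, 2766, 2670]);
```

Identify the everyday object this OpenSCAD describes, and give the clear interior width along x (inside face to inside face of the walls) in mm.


A house (or room) frame. The interior width is 2606 mm.

Four 2670 mm walls enclosing a rectangle with no floor or roof — a room or house frame. Outside width is 2830 mm and wall thickness is 112 mm, so the interior width is 2830 − 2 × 112 = 2606 mm.


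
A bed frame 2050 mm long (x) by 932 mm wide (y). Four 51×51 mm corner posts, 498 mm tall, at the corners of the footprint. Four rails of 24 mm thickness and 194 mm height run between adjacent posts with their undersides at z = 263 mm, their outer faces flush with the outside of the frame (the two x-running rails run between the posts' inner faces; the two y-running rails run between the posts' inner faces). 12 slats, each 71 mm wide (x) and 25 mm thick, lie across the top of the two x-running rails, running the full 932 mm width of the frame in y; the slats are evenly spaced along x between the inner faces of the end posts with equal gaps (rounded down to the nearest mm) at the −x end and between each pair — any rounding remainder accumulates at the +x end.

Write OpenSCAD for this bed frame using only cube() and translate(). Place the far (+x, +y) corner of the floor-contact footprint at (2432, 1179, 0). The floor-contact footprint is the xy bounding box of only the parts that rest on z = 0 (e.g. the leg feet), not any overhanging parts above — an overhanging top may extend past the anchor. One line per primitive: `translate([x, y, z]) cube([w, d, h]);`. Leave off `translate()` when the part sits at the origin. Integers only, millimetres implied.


// slat z = rail_z + rail_h = 263 + 194 = 457
// slat gap = ⌊(1948 − 12·71) / 13⌋ = 84
translate([382, 247, 0]) cube([51, 51, 498]);
translate([382, 1128, 0]) cube([51, 51, 498]);
translate([2381, 247, 0]) cube([51, 51, 498]);
translate([2381, 1128, 0]) cube([51, 51, 498]);
translate([433, 247, 263]) cube([1948, 24, 194]);
translate([433, 1155, 263]) cube([1948, 24, 194]);
translate([382, 298, 263]) cube([24, 830, 194]);
translate([2408, 298, 263]) cube([24, 830, 194]);
translate([517, 247, 457]) cube([71, 932, 25]);
translate([672, 247, 457]) cube([71, 932, 25]);
translate([827, 247, 457]) cube([71, 932, 25]);
translate([982, 247, 457]) cube([71, 932, 25]);
translate([1137, 247, 457]) cube([71, 932, 25]);
translate([1292, 247, 457]) cube([71, 932, 25]);
translate([1447, 247, 457]) cube([71, 932, 25]);
translate([1602, 247, 457]) cube([71, 932, 25]);
translate([1757, 247, 457]) cube([71, 932, 25]);
translate([1912, 247, 457]) cube([71, 932, 25]);
translate([2067, 247, 457]) cube([71, 932, 25]);
translate([2222, 247, 457]) cube([71, 932, 25]);


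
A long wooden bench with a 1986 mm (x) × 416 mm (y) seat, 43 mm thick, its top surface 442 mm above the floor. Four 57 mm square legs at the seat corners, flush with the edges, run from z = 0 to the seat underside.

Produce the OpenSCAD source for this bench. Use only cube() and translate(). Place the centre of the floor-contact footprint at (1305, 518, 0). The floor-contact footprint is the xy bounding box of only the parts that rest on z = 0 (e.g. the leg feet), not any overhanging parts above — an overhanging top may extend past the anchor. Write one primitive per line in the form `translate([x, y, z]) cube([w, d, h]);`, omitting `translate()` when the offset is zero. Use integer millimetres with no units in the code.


translate([312, 310, 399]) cube([1986, 416, 43]);
translate([312, 310, 0]) cube([57, 57, 399]);
translate([312, 669, 0]) cube([57, 57, 399]);
translate([2241, 310, 0]) cube([57, 57, 399]);
translate([2241, 669, 0]) cube([57, 57, 399]);


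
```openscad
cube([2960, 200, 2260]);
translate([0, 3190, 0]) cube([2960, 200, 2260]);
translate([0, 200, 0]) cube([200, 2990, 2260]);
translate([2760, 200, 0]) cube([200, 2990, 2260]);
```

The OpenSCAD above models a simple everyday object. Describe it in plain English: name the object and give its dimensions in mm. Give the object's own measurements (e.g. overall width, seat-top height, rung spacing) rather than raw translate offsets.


The wall frame of a small rectangular building: four walls, each 2260 mm tall and 200 mm thick, enclosing a footprint 2960 mm (x) by 3390 mm (y) outside-to-outside, with no floor or roof. The front and back walls (the −y and +y sides) span the full width; the two side walls fit between them.
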